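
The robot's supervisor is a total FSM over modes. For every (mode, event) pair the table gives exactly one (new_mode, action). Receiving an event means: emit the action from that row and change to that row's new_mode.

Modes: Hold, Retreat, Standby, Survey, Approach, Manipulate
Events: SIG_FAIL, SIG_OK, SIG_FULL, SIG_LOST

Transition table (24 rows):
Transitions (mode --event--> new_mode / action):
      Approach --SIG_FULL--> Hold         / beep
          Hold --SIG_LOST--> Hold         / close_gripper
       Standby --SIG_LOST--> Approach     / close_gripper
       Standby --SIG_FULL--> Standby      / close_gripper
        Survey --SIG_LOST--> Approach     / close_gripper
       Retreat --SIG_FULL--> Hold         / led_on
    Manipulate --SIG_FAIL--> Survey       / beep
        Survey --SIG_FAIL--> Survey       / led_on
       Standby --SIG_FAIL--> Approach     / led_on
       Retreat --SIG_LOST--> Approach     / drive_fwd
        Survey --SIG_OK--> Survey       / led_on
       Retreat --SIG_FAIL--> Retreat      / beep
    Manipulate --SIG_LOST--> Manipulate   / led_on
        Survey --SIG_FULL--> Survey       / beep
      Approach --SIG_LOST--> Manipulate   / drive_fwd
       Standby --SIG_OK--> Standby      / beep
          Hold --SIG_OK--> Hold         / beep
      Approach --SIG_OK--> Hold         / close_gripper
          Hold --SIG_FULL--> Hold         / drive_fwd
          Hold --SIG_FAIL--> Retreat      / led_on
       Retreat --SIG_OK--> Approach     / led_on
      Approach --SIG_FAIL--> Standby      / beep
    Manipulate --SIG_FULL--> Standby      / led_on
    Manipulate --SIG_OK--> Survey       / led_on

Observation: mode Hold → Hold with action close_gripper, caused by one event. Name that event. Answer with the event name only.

SIG_LOST

try SIG_FAIL: (Hold, SIG_FAIL) → (Retreat, led_on)
try SIG_OK: (Hold, SIG_OK) → (Hold, beep)
try SIG_FULL: (Hold, SIG_FULL) → (Hold, drive_fwd)
try SIG_LOST: (Hold, SIG_LOST) → (Hold, close_gripper)  ← matches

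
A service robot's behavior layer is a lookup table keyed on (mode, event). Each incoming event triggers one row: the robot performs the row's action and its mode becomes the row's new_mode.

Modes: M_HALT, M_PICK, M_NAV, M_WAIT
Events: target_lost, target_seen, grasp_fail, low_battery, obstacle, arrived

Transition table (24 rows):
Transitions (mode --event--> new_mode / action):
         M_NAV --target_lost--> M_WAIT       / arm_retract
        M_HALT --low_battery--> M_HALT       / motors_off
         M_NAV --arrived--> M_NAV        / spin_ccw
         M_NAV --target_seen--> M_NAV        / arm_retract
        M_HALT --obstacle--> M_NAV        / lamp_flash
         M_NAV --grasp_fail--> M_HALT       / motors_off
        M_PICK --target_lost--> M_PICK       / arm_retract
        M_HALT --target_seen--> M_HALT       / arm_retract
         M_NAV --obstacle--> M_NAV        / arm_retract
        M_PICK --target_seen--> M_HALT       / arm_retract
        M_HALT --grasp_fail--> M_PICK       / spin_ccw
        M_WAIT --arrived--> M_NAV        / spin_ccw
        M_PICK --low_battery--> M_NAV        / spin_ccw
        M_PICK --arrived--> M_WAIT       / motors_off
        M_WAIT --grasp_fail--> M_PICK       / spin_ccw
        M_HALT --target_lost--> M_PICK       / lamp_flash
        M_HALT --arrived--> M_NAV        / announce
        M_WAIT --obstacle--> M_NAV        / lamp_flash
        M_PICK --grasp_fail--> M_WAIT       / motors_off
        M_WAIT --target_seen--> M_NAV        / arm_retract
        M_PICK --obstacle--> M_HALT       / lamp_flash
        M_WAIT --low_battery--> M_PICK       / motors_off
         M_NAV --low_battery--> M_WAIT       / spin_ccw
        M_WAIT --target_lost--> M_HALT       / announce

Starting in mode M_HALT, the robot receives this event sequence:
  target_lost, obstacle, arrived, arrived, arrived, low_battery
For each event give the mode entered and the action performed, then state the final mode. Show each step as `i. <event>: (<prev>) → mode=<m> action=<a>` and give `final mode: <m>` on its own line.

1. target_lost: (M_HALT) → mode=M_PICK action=lamp_flash
2. obstacle: (M_PICK) → mode=M_HALT action=lamp_flash
3. arrived: (M_HALT) → mode=M_NAV action=announce
4. arrived: (M_NAV) → mode=M_NAV action=spin_ccw
5. arrived: (M_NAV) → mode=M_NAV action=spin_ccw
6. low_battery: (M_NAV) → mode=M_WAIT action=spin_ccw

final mode: M_WAIT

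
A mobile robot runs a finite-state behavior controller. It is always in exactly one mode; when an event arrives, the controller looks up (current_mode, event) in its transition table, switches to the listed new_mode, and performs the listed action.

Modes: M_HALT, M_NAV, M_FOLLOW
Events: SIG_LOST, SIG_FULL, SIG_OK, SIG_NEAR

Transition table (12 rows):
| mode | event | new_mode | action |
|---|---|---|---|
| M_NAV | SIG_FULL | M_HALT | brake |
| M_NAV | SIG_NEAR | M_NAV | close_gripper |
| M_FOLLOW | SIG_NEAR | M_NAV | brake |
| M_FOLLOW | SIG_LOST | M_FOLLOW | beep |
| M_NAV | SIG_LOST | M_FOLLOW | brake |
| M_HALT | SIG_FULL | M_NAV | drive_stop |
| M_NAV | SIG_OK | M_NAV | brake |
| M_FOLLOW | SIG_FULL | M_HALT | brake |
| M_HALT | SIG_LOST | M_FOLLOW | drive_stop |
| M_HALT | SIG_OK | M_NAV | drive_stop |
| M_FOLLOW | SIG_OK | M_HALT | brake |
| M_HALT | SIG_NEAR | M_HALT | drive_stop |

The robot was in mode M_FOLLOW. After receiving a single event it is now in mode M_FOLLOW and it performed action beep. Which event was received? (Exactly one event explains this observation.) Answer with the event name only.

try SIG_LOST: (M_FOLLOW, SIG_LOST) → (M_FOLLOW, beep)  ← matches
try SIG_FULL: (M_FOLLOW, SIG_FULL) → (M_HALT, brake)
try SIG_OK: (M_FOLLOW, SIG_OK) → (M_HALT, brake)
try SIG_NEAR: (M_FOLLOW, SIG_NEAR) → (M_NAV, brake)

SIG_LOST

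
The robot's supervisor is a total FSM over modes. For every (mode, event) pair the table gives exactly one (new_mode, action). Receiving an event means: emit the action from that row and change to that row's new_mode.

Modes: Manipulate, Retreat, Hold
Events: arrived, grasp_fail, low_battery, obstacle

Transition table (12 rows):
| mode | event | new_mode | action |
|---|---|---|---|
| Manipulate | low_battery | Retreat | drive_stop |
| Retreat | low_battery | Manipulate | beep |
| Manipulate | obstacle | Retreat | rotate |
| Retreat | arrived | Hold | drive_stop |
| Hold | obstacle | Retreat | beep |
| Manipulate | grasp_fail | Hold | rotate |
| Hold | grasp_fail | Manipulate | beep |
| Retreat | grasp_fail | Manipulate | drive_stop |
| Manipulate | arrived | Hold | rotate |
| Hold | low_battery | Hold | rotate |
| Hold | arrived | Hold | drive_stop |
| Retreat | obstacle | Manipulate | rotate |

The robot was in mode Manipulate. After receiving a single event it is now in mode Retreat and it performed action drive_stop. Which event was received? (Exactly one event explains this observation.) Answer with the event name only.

try arrived: (Manipulate, arrived) → (Hold, rotate)
try grasp_fail: (Manipulate, grasp_fail) → (Hold, rotate)
try low_battery: (Manipulate, low_battery) → (Retreat, drive_stop)  ← matches
try obstacle: (Manipulate, obstacle) → (Retreat, rotate)

low_battery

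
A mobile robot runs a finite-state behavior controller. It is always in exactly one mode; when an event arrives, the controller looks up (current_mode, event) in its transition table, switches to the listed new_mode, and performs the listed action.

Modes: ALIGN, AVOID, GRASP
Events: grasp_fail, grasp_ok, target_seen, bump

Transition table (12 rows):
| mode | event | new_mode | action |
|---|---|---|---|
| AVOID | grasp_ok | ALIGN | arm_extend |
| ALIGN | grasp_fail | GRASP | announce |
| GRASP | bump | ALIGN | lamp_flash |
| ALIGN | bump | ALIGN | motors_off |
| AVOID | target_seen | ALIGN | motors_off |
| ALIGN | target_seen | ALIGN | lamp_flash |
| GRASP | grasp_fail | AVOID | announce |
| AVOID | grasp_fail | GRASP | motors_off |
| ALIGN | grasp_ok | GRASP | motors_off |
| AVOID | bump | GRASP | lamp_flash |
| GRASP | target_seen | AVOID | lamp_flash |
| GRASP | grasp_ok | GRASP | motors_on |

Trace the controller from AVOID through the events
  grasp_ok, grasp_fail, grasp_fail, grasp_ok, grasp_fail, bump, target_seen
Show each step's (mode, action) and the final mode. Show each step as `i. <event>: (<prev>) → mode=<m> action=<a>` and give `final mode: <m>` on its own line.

1. grasp_ok: (AVOID) → mode=ALIGN action=arm_extend
2. grasp_fail: (ALIGN) → mode=GRASP action=announce
3. grasp_fail: (GRASP) → mode=AVOID action=announce
4. grasp_ok: (AVOID) → mode=ALIGN action=arm_extend
5. grasp_fail: (ALIGN) → mode=GRASP action=announce
6. bump: (GRASP) → mode=ALIGN action=lamp_flash
7. target_seen: (ALIGN) → mode=ALIGN action=lamp_flash

final mode: ALIGN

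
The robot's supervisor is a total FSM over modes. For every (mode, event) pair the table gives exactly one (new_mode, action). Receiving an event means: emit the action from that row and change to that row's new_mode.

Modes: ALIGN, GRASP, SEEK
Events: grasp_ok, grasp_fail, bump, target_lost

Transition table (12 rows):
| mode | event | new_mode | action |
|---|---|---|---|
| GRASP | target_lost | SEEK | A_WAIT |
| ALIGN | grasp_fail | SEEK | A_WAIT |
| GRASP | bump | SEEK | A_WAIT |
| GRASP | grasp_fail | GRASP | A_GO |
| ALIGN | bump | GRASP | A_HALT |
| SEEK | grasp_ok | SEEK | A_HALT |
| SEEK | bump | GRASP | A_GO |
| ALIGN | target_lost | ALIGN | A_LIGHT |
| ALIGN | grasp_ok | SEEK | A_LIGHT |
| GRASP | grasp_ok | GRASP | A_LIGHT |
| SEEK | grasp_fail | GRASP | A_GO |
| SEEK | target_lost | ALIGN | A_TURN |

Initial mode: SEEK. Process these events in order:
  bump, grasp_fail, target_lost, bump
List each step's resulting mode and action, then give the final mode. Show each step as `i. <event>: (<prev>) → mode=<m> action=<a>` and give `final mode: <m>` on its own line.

final mode: GRASP

1. bump: (SEEK) → mode=GRASP action=A_GO
2. grasp_fail: (GRASP) → mode=GRASP action=A_GO
3. target_lost: (GRASP) → mode=SEEK action=A_WAIT
4. bump: (SEEK) → mode=GRASP action=A_GO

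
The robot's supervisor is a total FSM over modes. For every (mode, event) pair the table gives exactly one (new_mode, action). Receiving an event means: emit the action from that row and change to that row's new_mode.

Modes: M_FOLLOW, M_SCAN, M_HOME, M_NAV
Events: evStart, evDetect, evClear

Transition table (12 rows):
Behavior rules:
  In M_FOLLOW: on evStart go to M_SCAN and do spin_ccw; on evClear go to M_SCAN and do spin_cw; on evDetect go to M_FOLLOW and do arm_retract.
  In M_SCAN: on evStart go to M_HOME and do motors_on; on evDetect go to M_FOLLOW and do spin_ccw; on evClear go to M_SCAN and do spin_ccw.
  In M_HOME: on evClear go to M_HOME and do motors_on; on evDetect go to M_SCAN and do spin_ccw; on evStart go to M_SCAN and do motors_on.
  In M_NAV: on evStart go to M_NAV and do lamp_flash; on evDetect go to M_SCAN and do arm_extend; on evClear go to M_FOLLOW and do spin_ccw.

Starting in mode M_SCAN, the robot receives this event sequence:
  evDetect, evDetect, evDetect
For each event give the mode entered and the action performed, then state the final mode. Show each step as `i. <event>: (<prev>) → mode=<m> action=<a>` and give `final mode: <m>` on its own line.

1. evDetect: (M_SCAN) → mode=M_FOLLOW action=spin_ccw
2. evDetect: (M_FOLLOW) → mode=M_FOLLOW action=arm_retract
3. evDetect: (M_FOLLOW) → mode=M_FOLLOW action=arm_retract

final mode: M_FOLLOW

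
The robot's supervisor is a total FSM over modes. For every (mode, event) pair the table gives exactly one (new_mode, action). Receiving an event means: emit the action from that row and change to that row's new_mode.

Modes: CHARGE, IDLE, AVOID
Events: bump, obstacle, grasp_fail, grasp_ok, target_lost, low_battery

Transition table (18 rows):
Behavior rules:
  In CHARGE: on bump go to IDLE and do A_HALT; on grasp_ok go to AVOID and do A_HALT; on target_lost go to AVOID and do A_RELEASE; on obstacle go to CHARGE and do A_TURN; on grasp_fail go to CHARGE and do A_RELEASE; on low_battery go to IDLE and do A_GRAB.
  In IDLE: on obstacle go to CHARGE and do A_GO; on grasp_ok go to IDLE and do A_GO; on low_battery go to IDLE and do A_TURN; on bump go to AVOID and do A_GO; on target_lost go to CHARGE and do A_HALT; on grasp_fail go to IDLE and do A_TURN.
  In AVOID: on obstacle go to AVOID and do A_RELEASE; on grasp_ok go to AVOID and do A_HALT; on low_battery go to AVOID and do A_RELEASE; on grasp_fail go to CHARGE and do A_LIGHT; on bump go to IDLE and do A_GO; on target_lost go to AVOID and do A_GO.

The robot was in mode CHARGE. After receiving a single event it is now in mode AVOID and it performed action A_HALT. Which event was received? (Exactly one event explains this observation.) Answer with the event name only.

try bump: (CHARGE, bump) → (IDLE, A_HALT)
try obstacle: (CHARGE, obstacle) → (CHARGE, A_TURN)
try grasp_fail: (CHARGE, grasp_fail) → (CHARGE, A_RELEASE)
try grasp_ok: (CHARGE, grasp_ok) → (AVOID, A_HALT)  ← matches
try target_lost: (CHARGE, target_lost) → (AVOID, A_RELEASE)
try low_battery: (CHARGE, low_battery) → (IDLE, A_GRAB)

grasp_ok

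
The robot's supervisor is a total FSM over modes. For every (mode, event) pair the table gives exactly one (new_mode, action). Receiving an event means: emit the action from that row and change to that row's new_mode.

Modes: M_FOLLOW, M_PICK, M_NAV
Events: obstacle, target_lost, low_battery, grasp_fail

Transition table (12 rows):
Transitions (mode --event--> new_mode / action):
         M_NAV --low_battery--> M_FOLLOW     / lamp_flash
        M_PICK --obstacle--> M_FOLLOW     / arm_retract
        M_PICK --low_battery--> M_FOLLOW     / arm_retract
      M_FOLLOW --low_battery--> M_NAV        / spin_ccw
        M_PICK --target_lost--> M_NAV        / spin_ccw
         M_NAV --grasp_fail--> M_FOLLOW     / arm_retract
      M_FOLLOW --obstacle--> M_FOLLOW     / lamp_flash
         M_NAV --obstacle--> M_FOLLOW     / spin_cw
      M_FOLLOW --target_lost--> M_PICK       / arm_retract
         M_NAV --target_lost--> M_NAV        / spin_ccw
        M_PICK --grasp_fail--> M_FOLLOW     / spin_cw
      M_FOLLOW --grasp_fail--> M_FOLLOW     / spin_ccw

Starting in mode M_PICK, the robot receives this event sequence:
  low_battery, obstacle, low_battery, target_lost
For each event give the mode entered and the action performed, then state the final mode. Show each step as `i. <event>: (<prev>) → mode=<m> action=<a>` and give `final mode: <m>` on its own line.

1. low_battery: (M_PICK) → mode=M_FOLLOW action=arm_retract
2. obstacle: (M_FOLLOW) → mode=M_FOLLOW action=lamp_flash
3. low_battery: (M_FOLLOW) → mode=M_NAV action=spin_ccw
4. target_lost: (M_NAV) → mode=M_NAV action=spin_ccw

final mode: M_NAV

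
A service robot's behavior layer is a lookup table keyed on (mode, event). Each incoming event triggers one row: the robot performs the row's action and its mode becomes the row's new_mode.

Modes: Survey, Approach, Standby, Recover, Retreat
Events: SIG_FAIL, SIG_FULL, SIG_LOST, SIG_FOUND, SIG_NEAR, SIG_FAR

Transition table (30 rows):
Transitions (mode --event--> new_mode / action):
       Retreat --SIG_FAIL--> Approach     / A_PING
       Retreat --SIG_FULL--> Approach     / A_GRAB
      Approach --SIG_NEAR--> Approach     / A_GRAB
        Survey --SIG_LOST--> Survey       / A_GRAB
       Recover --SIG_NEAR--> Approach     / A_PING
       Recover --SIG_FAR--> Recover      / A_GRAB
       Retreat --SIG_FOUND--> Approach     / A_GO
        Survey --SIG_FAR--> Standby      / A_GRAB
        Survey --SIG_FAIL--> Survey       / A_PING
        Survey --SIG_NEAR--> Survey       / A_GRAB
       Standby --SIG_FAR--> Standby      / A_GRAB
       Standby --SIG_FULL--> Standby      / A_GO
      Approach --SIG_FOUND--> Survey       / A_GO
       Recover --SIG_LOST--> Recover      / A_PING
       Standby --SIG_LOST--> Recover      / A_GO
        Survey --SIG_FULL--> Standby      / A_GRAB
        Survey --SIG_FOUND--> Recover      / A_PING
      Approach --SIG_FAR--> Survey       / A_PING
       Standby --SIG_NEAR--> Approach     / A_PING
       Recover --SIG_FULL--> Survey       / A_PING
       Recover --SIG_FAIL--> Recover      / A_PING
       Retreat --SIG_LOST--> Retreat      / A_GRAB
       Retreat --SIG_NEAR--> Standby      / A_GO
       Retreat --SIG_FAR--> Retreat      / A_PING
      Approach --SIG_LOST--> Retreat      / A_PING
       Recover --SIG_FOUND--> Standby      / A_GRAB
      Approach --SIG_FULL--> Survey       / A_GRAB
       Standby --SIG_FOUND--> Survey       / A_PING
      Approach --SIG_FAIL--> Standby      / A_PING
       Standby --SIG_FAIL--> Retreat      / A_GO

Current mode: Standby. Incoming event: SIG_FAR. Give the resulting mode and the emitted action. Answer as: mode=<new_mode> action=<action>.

mode=Standby action=A_GRAB

current mode = Standby; filter table to that mode:
  (Standby, SIG_FAR) → (Standby, A_GRAB)  ← event matches
  (Standby, SIG_FULL) → (Standby, A_GO)
  (Standby, SIG_LOST) → (Recover, A_GO)
  (Standby, SIG_NEAR) → (Approach, A_PING)
  (Standby, SIG_FOUND) → (Survey, A_PING)
  (Standby, SIG_FAIL) → (Retreat, A_GO)
event = SIG_FAR selects (Standby, A_GRAB)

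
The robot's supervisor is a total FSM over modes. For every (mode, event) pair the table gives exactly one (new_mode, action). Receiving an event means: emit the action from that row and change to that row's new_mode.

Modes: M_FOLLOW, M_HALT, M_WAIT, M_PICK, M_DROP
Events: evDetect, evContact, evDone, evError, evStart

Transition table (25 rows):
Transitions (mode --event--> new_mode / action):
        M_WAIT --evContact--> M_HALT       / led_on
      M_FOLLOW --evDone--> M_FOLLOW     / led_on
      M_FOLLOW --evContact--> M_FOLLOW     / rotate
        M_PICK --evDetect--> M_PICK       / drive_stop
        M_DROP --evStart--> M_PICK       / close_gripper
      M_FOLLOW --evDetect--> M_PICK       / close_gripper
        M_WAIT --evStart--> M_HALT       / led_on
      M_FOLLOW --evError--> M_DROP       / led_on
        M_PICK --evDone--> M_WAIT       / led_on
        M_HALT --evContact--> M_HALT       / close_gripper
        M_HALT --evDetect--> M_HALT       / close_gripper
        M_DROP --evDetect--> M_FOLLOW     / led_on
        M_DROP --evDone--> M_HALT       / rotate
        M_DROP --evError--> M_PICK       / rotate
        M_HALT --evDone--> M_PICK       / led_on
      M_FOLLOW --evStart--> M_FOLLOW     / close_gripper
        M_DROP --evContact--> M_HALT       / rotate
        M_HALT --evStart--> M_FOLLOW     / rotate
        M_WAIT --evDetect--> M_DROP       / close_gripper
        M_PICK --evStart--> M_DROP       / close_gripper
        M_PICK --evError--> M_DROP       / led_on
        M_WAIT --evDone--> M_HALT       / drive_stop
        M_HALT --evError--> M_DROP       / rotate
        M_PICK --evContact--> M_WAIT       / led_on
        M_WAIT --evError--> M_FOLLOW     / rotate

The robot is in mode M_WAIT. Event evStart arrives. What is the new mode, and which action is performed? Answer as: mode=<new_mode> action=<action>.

mode=M_HALT action=led_on

current mode = M_WAIT; filter table to that mode:
  (M_WAIT, evContact) → (M_HALT, led_on)
  (M_WAIT, evStart) → (M_HALT, led_on)  ← event matches
  (M_WAIT, evDetect) → (M_DROP, close_gripper)
  (M_WAIT, evDone) → (M_HALT, drive_stop)
  (M_WAIT, evError) → (M_FOLLOW, rotate)
event = evStart selects (M_HALT, led_on)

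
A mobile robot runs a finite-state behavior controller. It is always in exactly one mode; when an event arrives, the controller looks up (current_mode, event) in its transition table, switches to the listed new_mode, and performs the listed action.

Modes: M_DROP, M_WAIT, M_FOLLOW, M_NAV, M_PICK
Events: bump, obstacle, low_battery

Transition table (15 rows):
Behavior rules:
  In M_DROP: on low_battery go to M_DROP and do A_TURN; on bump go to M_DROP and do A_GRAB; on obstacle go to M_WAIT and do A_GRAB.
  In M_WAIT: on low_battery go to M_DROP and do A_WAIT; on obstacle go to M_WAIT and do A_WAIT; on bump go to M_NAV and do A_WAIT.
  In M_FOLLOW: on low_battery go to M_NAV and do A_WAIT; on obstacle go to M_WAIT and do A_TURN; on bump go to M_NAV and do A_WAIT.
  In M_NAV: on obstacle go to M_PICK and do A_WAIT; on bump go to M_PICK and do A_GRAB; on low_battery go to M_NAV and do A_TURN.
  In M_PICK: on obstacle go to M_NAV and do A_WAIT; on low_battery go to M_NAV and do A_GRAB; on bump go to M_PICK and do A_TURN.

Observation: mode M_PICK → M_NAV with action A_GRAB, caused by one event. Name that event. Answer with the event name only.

low_battery

try bump: (M_PICK, bump) → (M_PICK, A_TURN)
try obstacle: (M_PICK, obstacle) → (M_NAV, A_WAIT)
try low_battery: (M_PICK, low_battery) → (M_NAV, A_GRAB)  ← matches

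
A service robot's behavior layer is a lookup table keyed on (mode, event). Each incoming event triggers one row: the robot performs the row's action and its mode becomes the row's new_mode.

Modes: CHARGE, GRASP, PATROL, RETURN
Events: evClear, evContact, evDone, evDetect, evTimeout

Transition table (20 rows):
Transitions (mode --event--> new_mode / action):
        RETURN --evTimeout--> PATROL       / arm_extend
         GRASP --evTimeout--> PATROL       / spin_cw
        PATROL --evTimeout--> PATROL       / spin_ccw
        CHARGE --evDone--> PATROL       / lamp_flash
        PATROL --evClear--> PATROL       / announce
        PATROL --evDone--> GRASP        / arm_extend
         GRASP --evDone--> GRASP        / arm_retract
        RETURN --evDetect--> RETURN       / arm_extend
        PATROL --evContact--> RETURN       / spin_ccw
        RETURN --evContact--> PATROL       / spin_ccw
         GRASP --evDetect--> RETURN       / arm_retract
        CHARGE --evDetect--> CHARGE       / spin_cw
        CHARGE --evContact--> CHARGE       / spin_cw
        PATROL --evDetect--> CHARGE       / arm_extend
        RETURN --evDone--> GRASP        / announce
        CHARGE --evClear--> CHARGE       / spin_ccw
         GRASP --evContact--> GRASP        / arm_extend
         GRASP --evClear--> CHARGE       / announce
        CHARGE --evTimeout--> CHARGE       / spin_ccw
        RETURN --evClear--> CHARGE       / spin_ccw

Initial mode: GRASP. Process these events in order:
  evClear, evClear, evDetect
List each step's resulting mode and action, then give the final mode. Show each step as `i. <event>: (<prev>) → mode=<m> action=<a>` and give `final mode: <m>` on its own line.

final mode: CHARGE

1. evClear: (GRASP) → mode=CHARGE action=announce
2. evClear: (CHARGE) → mode=CHARGE action=spin_ccw
3. evDetect: (CHARGE) → mode=CHARGE action=spin_cw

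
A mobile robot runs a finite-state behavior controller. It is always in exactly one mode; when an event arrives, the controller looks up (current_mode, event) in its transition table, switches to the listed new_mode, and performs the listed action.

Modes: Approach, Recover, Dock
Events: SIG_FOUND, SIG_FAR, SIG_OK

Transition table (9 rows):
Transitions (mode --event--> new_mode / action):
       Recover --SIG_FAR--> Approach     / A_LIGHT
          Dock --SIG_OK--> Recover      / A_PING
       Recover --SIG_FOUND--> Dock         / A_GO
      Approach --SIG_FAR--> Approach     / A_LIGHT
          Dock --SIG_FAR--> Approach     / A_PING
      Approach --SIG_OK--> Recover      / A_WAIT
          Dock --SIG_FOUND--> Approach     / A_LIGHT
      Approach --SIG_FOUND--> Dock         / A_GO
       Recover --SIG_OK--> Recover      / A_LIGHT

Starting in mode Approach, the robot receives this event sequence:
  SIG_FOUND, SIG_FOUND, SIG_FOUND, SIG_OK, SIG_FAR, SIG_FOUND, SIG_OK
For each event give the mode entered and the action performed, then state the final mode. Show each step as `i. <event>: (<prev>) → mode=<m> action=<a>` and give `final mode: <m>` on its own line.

1. SIG_FOUND: (Approach) → mode=Dock action=A_GO
2. SIG_FOUND: (Dock) → mode=Approach action=A_LIGHT
3. SIG_FOUND: (Approach) → mode=Dock action=A_GO
4. SIG_OK: (Dock) → mode=Recover action=A_PING
5. SIG_FAR: (Recover) → mode=Approach action=A_LIGHT
6. SIG_FOUND: (Approach) → mode=Dock action=A_GO
7. SIG_OK: (Dock) → mode=Recover action=A_PING

final mode: Recover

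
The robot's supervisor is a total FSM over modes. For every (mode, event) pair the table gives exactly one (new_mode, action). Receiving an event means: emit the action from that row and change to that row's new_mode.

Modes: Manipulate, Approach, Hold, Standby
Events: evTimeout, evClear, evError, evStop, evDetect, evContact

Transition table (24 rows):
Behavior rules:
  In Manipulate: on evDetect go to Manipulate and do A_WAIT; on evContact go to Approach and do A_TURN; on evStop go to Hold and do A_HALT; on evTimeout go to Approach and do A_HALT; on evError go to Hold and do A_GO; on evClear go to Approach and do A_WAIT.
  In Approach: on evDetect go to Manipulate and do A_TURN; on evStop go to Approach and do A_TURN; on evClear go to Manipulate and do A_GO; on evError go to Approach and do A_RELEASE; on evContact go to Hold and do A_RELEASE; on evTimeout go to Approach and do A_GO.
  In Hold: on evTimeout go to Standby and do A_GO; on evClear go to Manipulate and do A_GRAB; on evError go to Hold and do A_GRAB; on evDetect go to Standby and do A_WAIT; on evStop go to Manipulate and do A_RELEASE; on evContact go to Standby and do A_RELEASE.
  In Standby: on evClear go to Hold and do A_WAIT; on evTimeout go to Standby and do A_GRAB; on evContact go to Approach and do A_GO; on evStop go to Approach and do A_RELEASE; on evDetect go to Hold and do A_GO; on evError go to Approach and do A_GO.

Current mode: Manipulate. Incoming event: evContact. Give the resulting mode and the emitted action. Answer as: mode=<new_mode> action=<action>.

mode=Approach action=A_TURN

current mode = Manipulate; filter table to that mode:
  (Manipulate, evDetect) → (Manipulate, A_WAIT)
  (Manipulate, evContact) → (Approach, A_TURN)  ← event matches
  (Manipulate, evStop) → (Hold, A_HALT)
  (Manipulate, evTimeout) → (Approach, A_HALT)
  (Manipulate, evError) → (Hold, A_GO)
  (Manipulate, evClear) → (Approach, A_WAIT)
event = evContact selects (Approach, A_TURN)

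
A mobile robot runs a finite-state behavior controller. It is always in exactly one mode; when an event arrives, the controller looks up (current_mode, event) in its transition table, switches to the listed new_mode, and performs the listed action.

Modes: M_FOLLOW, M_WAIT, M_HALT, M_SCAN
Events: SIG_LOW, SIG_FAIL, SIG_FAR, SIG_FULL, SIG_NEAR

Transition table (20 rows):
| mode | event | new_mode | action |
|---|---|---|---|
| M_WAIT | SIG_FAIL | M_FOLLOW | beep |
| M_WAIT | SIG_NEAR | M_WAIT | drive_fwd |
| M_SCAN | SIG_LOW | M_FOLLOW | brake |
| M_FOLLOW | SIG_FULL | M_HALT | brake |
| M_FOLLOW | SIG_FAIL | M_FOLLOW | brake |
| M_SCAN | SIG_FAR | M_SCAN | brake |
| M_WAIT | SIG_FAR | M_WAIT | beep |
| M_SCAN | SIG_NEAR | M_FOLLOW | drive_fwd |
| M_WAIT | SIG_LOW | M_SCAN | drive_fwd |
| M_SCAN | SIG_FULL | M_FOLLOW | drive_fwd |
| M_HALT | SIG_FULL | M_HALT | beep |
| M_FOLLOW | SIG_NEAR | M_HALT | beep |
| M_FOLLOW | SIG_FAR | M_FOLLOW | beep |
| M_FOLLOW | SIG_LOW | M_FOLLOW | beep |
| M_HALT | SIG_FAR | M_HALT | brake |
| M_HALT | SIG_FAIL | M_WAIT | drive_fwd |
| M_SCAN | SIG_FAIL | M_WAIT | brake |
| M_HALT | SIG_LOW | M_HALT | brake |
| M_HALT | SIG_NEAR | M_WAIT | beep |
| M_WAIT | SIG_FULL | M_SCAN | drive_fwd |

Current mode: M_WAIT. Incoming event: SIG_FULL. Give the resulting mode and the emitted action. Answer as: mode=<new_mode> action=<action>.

current mode = M_WAIT; filter table to that mode:
  (M_WAIT, SIG_FAIL) → (M_FOLLOW, beep)
  (M_WAIT, SIG_NEAR) → (M_WAIT, drive_fwd)
  (M_WAIT, SIG_FAR) → (M_WAIT, beep)
  (M_WAIT, SIG_LOW) → (M_SCAN, drive_fwd)
  (M_WAIT, SIG_FULL) → (M_SCAN, drive_fwd)  ← event matches
event = SIG_FULL selects (M_SCAN, drive_fwd)

mode=M_SCAN action=drive_fwd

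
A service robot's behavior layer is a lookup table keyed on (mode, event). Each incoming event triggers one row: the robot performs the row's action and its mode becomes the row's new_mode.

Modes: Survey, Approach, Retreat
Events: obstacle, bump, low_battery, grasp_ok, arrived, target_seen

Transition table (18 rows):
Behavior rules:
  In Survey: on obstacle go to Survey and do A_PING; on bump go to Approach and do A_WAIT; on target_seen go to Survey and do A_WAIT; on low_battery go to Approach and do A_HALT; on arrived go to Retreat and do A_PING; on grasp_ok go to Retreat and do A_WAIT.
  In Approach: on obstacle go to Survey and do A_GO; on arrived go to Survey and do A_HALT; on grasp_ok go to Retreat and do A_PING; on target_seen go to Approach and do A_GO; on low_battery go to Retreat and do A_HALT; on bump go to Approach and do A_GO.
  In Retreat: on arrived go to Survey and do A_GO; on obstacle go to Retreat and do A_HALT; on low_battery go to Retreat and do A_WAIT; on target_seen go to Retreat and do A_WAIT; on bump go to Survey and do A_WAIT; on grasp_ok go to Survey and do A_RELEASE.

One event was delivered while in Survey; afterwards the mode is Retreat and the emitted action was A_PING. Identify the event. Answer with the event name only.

try obstacle: (Survey, obstacle) → (Survey, A_PING)
try bump: (Survey, bump) → (Approach, A_WAIT)
try low_battery: (Survey, low_battery) → (Approach, A_HALT)
try grasp_ok: (Survey, grasp_ok) → (Retreat, A_WAIT)
try arrived: (Survey, arrived) → (Retreat, A_PING)  ← matches
try target_seen: (Survey, target_seen) → (Survey, A_WAIT)

arrived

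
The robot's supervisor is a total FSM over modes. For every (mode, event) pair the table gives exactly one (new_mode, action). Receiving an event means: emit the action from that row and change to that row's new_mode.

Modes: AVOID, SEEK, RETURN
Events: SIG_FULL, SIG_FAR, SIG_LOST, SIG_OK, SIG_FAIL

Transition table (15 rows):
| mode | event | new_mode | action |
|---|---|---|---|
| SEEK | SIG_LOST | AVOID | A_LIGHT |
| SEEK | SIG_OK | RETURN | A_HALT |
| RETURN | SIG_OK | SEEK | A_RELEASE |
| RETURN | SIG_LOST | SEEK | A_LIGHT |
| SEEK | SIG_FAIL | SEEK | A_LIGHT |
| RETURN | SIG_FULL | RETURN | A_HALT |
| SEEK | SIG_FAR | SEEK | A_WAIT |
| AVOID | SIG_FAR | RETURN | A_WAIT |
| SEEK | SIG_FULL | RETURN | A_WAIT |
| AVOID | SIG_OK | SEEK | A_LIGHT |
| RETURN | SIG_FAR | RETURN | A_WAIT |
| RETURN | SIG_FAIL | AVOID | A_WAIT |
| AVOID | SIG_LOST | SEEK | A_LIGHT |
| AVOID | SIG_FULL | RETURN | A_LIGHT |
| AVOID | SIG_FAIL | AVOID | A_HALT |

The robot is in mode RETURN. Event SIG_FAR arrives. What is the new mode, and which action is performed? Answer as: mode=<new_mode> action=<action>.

mode=RETURN action=A_WAIT

current mode = RETURN; filter table to that mode:
  (RETURN, SIG_OK) → (SEEK, A_RELEASE)
  (RETURN, SIG_LOST) → (SEEK, A_LIGHT)
  (RETURN, SIG_FULL) → (RETURN, A_HALT)
  (RETURN, SIG_FAR) → (RETURN, A_WAIT)  ← event matches
  (RETURN, SIG_FAIL) → (AVOID, A_WAIT)
event = SIG_FAR selects (RETURN, A_WAIT)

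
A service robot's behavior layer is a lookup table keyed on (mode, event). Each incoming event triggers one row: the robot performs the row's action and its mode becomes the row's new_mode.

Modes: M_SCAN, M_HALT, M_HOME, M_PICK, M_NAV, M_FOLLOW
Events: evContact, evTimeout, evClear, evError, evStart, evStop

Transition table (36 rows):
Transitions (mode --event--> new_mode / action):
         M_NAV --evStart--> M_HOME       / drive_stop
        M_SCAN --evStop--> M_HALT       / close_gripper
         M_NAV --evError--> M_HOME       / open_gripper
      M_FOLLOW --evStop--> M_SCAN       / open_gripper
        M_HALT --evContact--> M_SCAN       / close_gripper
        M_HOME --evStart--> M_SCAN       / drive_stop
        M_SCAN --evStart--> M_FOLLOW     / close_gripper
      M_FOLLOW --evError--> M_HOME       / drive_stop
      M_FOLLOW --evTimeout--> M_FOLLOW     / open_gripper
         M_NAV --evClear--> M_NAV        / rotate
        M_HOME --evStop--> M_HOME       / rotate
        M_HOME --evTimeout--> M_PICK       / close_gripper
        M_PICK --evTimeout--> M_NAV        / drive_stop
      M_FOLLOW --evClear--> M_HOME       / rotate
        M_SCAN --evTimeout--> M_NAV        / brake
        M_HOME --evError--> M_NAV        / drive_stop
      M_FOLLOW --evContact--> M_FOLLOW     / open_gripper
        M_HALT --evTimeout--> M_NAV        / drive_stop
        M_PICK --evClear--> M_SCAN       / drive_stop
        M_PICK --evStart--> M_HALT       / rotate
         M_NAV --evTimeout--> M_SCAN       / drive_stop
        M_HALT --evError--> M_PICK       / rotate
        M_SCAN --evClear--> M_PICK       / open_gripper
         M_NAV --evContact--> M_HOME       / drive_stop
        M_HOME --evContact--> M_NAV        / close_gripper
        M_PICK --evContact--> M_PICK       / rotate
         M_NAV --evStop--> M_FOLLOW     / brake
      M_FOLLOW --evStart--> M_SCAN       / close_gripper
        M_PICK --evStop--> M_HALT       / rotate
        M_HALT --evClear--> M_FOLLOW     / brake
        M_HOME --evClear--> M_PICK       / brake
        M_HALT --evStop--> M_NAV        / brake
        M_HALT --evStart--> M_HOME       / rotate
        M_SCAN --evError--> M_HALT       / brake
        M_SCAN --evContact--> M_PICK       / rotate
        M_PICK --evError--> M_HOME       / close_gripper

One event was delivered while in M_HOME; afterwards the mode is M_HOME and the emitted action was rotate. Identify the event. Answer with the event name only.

try evContact: (M_HOME, evContact) → (M_NAV, close_gripper)
try evTimeout: (M_HOME, evTimeout) → (M_PICK, close_gripper)
try evClear: (M_HOME, evClear) → (M_PICK, brake)
try evError: (M_HOME, evError) → (M_NAV, drive_stop)
try evStart: (M_HOME, evStart) → (M_SCAN, drive_stop)
try evStop: (M_HOME, evStop) → (M_HOME, rotate)  ← matches

evStop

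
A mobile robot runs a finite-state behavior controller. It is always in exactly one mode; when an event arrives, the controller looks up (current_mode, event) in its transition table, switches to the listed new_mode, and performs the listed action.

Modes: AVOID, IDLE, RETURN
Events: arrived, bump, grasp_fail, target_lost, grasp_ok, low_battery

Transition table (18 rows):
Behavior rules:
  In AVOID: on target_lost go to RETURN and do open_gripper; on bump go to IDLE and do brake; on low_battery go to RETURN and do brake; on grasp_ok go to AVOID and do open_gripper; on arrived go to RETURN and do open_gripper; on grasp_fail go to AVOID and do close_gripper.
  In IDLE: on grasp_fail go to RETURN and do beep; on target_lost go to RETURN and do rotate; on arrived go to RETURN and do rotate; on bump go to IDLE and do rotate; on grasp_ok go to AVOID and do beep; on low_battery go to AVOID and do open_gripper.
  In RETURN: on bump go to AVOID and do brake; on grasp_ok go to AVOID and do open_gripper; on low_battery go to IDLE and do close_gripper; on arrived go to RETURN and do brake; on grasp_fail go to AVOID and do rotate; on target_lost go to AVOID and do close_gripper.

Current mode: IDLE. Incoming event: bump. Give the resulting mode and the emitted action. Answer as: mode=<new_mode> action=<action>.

current mode = IDLE; filter table to that mode:
  (IDLE, grasp_fail) → (RETURN, beep)
  (IDLE, target_lost) → (RETURN, rotate)
  (IDLE, arrived) → (RETURN, rotate)
  (IDLE, bump) → (IDLE, rotate)  ← event matches
  (IDLE, grasp_ok) → (AVOID, beep)
  (IDLE, low_battery) → (AVOID, open_gripper)
event = bump selects (IDLE, rotate)

mode=IDLE action=rotate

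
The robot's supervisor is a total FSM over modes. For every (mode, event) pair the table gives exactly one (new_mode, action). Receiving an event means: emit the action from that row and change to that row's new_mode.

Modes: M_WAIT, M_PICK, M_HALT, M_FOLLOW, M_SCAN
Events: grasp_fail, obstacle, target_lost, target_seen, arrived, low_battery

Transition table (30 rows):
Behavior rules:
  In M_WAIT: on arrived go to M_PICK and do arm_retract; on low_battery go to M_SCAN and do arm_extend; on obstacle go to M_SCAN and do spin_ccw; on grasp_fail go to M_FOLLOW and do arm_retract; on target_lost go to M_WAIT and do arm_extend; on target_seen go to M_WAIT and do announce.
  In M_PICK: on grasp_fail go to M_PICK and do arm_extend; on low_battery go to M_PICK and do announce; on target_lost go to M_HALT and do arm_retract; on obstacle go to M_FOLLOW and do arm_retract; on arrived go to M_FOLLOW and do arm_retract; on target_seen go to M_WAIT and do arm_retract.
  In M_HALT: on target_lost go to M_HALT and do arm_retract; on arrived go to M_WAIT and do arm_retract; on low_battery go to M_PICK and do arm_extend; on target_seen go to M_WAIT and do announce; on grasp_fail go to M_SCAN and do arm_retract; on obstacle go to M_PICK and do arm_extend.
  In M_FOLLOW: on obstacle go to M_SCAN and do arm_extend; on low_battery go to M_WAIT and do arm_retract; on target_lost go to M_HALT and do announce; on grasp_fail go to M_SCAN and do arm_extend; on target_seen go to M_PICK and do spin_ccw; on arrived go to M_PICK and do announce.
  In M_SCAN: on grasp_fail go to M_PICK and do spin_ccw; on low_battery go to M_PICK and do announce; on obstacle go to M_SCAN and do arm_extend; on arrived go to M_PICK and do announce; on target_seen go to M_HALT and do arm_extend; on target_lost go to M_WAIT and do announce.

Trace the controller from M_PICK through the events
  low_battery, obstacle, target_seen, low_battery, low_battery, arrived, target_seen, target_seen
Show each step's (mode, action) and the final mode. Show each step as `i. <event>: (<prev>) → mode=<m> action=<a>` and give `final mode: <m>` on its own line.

final mode: M_WAIT

1. low_battery: (M_PICK) → mode=M_PICK action=announce
2. obstacle: (M_PICK) → mode=M_FOLLOW action=arm_retract
3. target_seen: (M_FOLLOW) → mode=M_PICK action=spin_ccw
4. low_battery: (M_PICK) → mode=M_PICK action=announce
5. low_battery: (M_PICK) → mode=M_PICK action=announce
6. arrived: (M_PICK) → mode=M_FOLLOW action=arm_retract
7. target_seen: (M_FOLLOW) → mode=M_PICK action=spin_ccw
8. target_seen: (M_PICK) → mode=M_WAIT action=arm_retract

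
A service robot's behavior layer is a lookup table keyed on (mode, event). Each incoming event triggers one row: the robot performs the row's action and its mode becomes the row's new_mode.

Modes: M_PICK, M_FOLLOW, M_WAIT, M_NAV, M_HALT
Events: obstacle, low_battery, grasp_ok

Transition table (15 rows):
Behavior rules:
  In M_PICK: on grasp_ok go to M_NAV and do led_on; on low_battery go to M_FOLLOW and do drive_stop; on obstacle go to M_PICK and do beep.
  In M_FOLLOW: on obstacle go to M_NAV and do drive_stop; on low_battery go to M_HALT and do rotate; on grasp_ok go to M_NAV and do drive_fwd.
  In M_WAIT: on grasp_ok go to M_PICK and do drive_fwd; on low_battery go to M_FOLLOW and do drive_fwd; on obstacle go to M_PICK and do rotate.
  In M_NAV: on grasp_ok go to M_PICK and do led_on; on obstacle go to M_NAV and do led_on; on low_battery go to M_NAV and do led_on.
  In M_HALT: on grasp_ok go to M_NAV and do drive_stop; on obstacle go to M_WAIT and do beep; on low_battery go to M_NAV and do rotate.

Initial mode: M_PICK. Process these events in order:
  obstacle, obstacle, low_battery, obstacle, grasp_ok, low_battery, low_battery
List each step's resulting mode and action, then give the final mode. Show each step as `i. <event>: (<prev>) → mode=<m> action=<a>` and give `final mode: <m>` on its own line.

final mode: M_HALT

1. obstacle: (M_PICK) → mode=M_PICK action=beep
2. obstacle: (M_PICK) → mode=M_PICK action=beep
3. low_battery: (M_PICK) → mode=M_FOLLOW action=drive_stop
4. obstacle: (M_FOLLOW) → mode=M_NAV action=drive_stop
5. grasp_ok: (M_NAV) → mode=M_PICK action=led_on
6. low_battery: (M_PICK) → mode=M_FOLLOW action=drive_stop
7. low_battery: (M_FOLLOW) → mode=M_HALT action=rotate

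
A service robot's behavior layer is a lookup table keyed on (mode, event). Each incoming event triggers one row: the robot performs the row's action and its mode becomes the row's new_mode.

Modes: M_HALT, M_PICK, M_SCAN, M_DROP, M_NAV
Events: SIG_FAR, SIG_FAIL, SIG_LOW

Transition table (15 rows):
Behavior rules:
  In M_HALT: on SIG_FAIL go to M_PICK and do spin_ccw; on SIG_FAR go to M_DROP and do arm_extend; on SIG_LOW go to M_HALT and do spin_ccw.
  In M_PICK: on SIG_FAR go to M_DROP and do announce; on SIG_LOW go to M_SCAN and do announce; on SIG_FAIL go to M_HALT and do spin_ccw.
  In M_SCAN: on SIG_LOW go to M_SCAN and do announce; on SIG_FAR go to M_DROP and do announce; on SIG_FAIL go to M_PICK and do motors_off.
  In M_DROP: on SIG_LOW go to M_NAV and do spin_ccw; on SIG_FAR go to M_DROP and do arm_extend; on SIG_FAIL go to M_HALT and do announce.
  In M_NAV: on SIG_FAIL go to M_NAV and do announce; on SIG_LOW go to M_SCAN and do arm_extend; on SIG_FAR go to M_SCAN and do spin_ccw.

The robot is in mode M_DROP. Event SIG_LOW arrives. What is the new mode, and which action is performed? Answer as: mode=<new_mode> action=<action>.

mode=M_NAV action=spin_ccw

current mode = M_DROP; filter table to that mode:
  (M_DROP, SIG_LOW) → (M_NAV, spin_ccw)  ← event matches
  (M_DROP, SIG_FAR) → (M_DROP, arm_extend)
  (M_DROP, SIG_FAIL) → (M_HALT, announce)
event = SIG_LOW selects (M_NAV, spin_ccw)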